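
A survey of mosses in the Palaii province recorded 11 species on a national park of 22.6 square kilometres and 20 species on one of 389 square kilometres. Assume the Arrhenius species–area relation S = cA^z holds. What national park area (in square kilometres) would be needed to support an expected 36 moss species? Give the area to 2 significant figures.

z = ln(20/11) / ln(389/22.6) = 0.5978 / 2.8456 = 0.2101
c = 11 / 22.6^0.2101 = 11 / 1.925 = 5.714
A = (36/5.714)^(1/0.2101) ⇒ ln A = ln(6.301)/0.2101 = 8.7614
A = e^8.7614 ≈ 6383 square kilometres

6400 square kilometres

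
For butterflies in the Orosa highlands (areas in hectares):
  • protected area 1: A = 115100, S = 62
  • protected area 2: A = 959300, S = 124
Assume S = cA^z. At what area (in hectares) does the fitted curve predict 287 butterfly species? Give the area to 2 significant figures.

12000000 hectares

z = ln(124/62) / ln(959300/115100) = 0.6931 / 2.1204 = 0.3269
c = 62 / 115100^0.3269 = 62 / 45.13 = 1.374
A = (287/1.374)^(1/0.3269) ⇒ ln A = ln(208.9)/0.3269 = 16.3412
A = e^16.3412 ≈ 12498922 hectares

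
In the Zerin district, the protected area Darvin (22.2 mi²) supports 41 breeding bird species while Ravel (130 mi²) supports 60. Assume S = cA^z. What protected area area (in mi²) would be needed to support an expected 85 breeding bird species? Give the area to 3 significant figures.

z = ln(60/41) / ln(130/22.2) = 0.3808 / 1.7674 = 0.2154
c = 41 / 22.2^0.2154 = 41 / 1.95 = 21.02
A = (85/21.02)^(1/0.2154) ⇒ ln A = ln(4.043)/0.2154 = 6.4843
A = e^6.4843 ≈ 654.8 mi²

655 mi²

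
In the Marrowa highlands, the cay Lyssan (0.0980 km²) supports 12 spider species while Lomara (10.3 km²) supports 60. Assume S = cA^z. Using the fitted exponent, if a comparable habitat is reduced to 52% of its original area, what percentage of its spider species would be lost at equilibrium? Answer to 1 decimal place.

z = ln(60/12) / ln(10.3/0.098) = 1.6094 / 4.6549 = 0.3457
S_new/S_old = (A_new/A_old)^z = 0.52^0.3457 = exp(0.3457 × -0.6539) = 0.7976
Fraction lost = 1 − 0.7976 = 0.2024

20.2%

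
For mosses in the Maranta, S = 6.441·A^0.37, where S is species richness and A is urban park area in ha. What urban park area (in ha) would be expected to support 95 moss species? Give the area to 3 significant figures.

95 = 6.441 × A^0.37  ⇒  A^0.37 = 95/6.441 = 14.75
ln A = ln(14.75) / 0.37 = 2.6912 / 0.37 = 7.2735
A = e^7.2735 ≈ 1442 ha

1440 ha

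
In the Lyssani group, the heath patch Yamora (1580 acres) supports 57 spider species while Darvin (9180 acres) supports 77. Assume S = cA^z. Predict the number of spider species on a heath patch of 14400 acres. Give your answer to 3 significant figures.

z = ln(77/57) / ln(9180/1580) = 0.3008 / 1.7596 = 0.1709
c = 57 / 1580^0.1709 = 57 / 3.521 = 16.19
S₃ = 16.19 × 14400^0.1709 = 16.19 × 5.138 ≈ 83.16

83.2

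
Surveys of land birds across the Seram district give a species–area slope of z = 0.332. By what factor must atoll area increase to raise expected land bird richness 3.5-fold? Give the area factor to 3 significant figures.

43.5

(A₂/A₁)^0.332 = 3.5, so A₂/A₁ = 3.5^(1/0.332) = 3.5^3.012
ln(A₂/A₁) = ln 3.5 / 0.332 = 1.2528 / 0.332 = 3.7734
A₂/A₁ = e^3.7734 ≈ 43.53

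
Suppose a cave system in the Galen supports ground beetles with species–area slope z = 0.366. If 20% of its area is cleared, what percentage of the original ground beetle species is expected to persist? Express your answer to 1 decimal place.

S_new/S_old = (A_new/A_old)^z = 0.8^0.366
= exp(0.366 × ln 0.8) = exp(0.366 × -0.2231) = exp(-0.0817) ≈ 0.9216

92.2%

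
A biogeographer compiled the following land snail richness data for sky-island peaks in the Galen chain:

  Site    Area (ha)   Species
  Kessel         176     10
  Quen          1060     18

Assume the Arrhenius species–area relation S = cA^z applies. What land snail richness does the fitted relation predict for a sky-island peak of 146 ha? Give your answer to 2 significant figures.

z = ln(18/10) / ln(1060/176) = 0.5878 / 1.7955 = 0.3274
c = 10 / 176^0.3274 = 10 / 5.434 = 1.84
S₃ = 1.84 × 146^0.3274 = 1.84 × 5.111 ≈ 9.407

9.4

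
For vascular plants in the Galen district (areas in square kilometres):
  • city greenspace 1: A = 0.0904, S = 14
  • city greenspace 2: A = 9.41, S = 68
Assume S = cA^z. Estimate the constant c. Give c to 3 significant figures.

z = ln(S₂/S₁) / ln(A₂/A₁) = ln(68/14) / ln(9.41/0.0904) = 1.5805 / 4.6453 = 0.3402
c = S₁ / A₁^z = 14 / 0.0904^0.3402 = 14 / 0.4414 = 31.72

31.7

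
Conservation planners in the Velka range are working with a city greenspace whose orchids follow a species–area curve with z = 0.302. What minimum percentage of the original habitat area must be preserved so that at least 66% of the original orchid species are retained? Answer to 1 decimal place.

25.3%

Need (A_new/A_old)^0.302 = 0.66, so A_new/A_old = 0.66^(1/0.302) = 0.66^3.311
ln(A_new/A_old) = ln 0.66 / 0.302 = -0.4155 / 0.302 = -1.3759
A_new/A_old = e^-1.3759 ≈ 0.2526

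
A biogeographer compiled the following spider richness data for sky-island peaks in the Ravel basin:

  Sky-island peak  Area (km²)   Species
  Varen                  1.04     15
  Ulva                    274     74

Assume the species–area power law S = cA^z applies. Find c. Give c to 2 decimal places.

14.83

z = ln(S₂/S₁) / ln(A₂/A₁) = ln(74/15) / ln(274/1.04) = 1.5960 / 5.5739 = 0.2863
c = S₁ / A₁^z = 15 / 1.04^0.2863 = 15 / 1.011 = 14.83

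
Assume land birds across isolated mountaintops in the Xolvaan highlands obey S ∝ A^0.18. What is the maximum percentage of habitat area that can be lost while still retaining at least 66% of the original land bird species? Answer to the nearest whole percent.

90%

Need (A_new/A_old)^0.18 = 0.66, so A_new/A_old = 0.66^(1/0.18) = 0.66^5.556
ln(A_new/A_old) = ln 0.66 / 0.18 = -0.4155 / 0.18 = -2.3084
A_new/A_old = e^-2.3084 ≈ 0.09942
Fraction that can be lost = 1 − 0.09942 = 0.9006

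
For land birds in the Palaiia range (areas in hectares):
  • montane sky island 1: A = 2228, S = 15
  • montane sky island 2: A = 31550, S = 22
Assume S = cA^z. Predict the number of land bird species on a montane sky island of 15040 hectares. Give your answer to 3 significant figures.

z = ln(22/15) / ln(31550/2228) = 0.3830 / 2.6505 = 0.1445
c = 15 / 2228^0.1445 = 15 / 3.046 = 4.924
S₃ = 4.924 × 15040^0.1445 = 4.924 × 4.014 ≈ 19.77

19.8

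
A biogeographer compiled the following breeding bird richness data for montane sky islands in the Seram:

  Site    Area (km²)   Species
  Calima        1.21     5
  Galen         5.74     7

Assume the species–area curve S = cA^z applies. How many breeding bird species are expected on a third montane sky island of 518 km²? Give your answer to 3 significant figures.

18.5

z = ln(7/5) / ln(5.74/1.21) = 0.3365 / 1.5568 = 0.2161
c = 5 / 1.21^0.2161 = 5 / 1.042 = 4.798
S₃ = 4.798 × 518^0.2161 = 4.798 × 3.86 ≈ 18.52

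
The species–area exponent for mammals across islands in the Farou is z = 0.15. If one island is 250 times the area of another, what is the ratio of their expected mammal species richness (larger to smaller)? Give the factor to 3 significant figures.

2.29

S₂/S₁ = (A₂/A₁)^z = 250^0.15
ln(S₂/S₁) = 0.15 × ln 250 = 0.15 × 5.5215 = 0.8282
S₂/S₁ = e^0.8282 ≈ 2.289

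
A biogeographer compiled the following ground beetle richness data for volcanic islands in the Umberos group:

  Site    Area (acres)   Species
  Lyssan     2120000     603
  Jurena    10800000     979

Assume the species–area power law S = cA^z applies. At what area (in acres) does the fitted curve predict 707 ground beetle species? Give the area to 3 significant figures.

3620000 acres

z = ln(979/603) / ln(10800000/2120000) = 0.4846 / 1.6281 = 0.2977
c = 603 / 2120000^0.2977 = 603 / 76.39 = 7.894
A = (707/7.894)^(1/0.2977) ⇒ ln A = ln(89.57)/0.2977 = 15.1015
A = e^15.1015 ≈ 3618212 acres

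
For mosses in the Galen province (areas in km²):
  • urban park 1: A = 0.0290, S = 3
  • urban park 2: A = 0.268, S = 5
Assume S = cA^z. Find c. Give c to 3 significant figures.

6.77

z = ln(S₂/S₁) / ln(A₂/A₁) = ln(5/3) / ln(0.268/0.029) = 0.5108 / 2.2237 = 0.2297
c = S₁ / A₁^z = 3 / 0.029^0.2297 = 3 / 0.4434 = 6.766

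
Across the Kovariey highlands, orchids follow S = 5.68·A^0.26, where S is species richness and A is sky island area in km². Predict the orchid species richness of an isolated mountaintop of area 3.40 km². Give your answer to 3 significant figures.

7.81

S = 5.68 × 3.4^0.26
ln S = ln 5.68 + 0.26 × ln 3.4 = 1.7370 + 0.26 × 1.2238 = 2.0551
S = e^2.0551 ≈ 7.808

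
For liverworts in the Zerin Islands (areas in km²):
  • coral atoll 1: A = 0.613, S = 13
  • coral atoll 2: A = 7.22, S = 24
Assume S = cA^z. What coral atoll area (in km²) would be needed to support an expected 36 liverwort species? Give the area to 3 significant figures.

36.9 km²

z = ln(24/13) / ln(7.22/0.613) = 0.6131 / 2.4662 = 0.2486
c = 13 / 0.613^0.2486 = 13 / 0.8854 = 14.68
A = (36/14.68)^(1/0.2486) ⇒ ln A = ln(2.452)/0.2486 = 3.6079
A = e^3.6079 ≈ 36.89 km²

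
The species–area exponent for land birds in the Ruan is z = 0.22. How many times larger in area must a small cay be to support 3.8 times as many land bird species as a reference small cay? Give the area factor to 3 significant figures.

432

(A₂/A₁)^0.22 = 3.8, so A₂/A₁ = 3.8^(1/0.22) = 3.8^4.545
ln(A₂/A₁) = ln 3.8 / 0.22 = 1.3350 / 0.22 = 6.0682
A₂/A₁ = e^6.0682 ≈ 431.9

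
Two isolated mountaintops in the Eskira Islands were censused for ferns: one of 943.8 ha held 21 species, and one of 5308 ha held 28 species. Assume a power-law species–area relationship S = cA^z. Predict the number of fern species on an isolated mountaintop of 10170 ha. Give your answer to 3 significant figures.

z = ln(28/21) / ln(5308/943.8) = 0.2877 / 1.7271 = 0.1666
c = 21 / 943.8^0.1666 = 21 / 3.13 = 6.709
S₃ = 6.709 × 10170^0.1666 = 6.709 × 4.651 ≈ 31.2

31.2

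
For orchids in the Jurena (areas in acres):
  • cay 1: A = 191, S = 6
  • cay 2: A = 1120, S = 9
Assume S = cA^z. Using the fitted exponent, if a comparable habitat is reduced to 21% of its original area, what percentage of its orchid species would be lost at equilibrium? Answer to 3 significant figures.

30.1%

z = ln(9/6) / ln(1120/191) = 0.4055 / 1.7688 = 0.2292
S_new/S_old = (A_new/A_old)^z = 0.21^0.2292 = exp(0.2292 × -1.5606) = 0.6992
Fraction lost = 1 − 0.6992 = 0.3008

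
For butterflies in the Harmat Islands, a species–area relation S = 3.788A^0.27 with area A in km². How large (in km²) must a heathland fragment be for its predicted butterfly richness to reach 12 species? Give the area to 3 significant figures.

71.6 km²

12 = 3.788 × A^0.27  ⇒  A^0.27 = 12/3.788 = 3.168
ln A = ln(3.168) / 0.27 = 1.1531 / 0.27 = 4.2706
A = e^4.2706 ≈ 71.57 km²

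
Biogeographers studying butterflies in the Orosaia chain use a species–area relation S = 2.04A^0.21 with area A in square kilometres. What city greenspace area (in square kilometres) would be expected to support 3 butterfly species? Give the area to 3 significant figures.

3 = 2.04 × A^0.21  ⇒  A^0.21 = 3/2.04 = 1.471
ln A = ln(1.471) / 0.21 = 0.3857 / 0.21 = 1.8365
A = e^1.8365 ≈ 6.274 square kilometres

6.27 square kilometres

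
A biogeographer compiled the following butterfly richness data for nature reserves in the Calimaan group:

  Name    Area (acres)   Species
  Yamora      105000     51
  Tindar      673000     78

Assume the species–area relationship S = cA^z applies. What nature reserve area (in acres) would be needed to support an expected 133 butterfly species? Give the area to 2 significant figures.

z = ln(78/51) / ln(673000/105000) = 0.4249 / 1.8578 = 0.2287
c = 51 / 105000^0.2287 = 51 / 14.07 = 3.624
A = (133/3.624)^(1/0.2287) ⇒ ln A = ln(36.7)/0.2287 = 15.7528
A = e^15.7528 ≈ 6940065 acres

6900000 acres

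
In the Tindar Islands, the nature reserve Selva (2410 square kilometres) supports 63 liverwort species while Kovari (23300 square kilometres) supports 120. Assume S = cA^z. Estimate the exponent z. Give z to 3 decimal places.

Taking logs: ln S = ln c + z ln A, so z = (ln S₂ − ln S₁)/(ln A₂ − ln A₁).
z = ln(120/63) / ln(23300/2410) = ln(1.905) / ln(9.668) = 0.6444 / 2.2688 = 0.2840

0.284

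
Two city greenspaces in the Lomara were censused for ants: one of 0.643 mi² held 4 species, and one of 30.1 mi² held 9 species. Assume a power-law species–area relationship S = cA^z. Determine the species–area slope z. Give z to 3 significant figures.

Taking logs: ln S = ln c + z ln A, so z = (ln S₂ − ln S₁)/(ln A₂ − ln A₁).
z = ln(9/4) / ln(30.1/0.643) = ln(2.25) / ln(46.81) = 0.8109 / 3.8461 = 0.2108

0.211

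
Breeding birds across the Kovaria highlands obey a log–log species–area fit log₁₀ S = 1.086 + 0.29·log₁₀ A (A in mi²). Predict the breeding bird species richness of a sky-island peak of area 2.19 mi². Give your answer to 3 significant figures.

S = 12.19 × 2.19^0.29
ln S = ln 12.19 + 0.29 × ln 2.19 = 2.5006 + 0.29 × 0.7839 = 2.7279
S = e^2.7279 ≈ 15.3

15.3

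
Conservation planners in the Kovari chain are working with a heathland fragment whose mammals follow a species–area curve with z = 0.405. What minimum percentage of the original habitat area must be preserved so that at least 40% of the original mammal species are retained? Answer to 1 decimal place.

10.4%

Need (A_new/A_old)^0.405 = 0.4, so A_new/A_old = 0.4^(1/0.405) = 0.4^2.469
ln(A_new/A_old) = ln 0.4 / 0.405 = -0.9163 / 0.405 = -2.2624
A_new/A_old = e^-2.2624 ≈ 0.1041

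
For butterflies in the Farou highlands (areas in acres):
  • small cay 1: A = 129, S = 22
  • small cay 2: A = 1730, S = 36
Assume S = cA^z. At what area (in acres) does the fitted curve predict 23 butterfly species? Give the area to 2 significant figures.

z = ln(36/22) / ln(1730/129) = 0.4925 / 2.5961 = 0.1897
c = 22 / 129^0.1897 = 22 / 2.514 = 8.751
A = (23/8.751)^(1/0.1897) ⇒ ln A = ln(2.628)/0.1897 = 5.0941
A = e^5.0941 ≈ 163.1 acres

160 acres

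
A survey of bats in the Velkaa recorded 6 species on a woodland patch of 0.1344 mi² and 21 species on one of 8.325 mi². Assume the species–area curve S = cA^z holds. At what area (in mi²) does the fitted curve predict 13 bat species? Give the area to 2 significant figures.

1.7 mi²

z = ln(21/6) / ln(8.325/0.1344) = 1.2528 / 4.1262 = 0.3036
c = 6 / 0.1344^0.3036 = 6 / 0.5437 = 11.04
A = (13/11.04)^(1/0.3036) ⇒ ln A = ln(1.178)/0.3036 = 0.5397
A = e^0.5397 ≈ 1.715 mi²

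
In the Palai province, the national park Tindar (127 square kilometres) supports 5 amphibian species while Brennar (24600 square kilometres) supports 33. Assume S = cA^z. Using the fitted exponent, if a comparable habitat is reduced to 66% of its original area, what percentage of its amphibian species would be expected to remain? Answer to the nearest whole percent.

86%

z = ln(33/5) / ln(24600/127) = 1.8871 / 5.2663 = 0.3583
S_new/S_old = (A_new/A_old)^z = 0.66^0.3583 = exp(0.3583 × -0.4155) = 0.8617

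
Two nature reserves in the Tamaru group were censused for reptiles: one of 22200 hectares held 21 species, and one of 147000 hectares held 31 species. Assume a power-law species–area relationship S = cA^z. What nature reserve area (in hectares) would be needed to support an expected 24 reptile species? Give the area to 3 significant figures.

42400 hectares

z = ln(31/21) / ln(147000/22200) = 0.3895 / 1.8903 = 0.2060
c = 21 / 22200^0.2060 = 21 / 7.861 = 2.671
A = (24/2.671)^(1/0.2060) ⇒ ln A = ln(8.984)/0.2060 = 10.6560
A = e^10.6560 ≈ 42445 hectares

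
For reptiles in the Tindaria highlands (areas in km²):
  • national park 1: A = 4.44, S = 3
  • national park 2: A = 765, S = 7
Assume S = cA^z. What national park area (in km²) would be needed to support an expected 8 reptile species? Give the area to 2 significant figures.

z = ln(7/3) / ln(765/4.44) = 0.8473 / 5.1492 = 0.1645
c = 3 / 4.44^0.1645 = 3 / 1.278 = 2.347
A = (8/2.347)^(1/0.1645) ⇒ ln A = ln(3.408)/0.1645 = 7.4514
A = e^7.4514 ≈ 1722 km²

1700 km²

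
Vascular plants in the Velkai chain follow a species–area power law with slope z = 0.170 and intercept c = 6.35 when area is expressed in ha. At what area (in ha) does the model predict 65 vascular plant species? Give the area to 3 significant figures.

65 = 6.35 × A^0.17  ⇒  A^0.17 = 65/6.35 = 10.24
ln A = ln(10.24) / 0.17 = 2.3259 / 0.17 = 13.6820
A = e^13.6820 ≈ 874979 ha

875000 ha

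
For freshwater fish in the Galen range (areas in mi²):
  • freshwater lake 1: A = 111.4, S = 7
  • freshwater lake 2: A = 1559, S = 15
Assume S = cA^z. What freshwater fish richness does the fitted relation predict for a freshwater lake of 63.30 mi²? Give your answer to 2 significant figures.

z = ln(15/7) / ln(1559/111.4) = 0.7621 / 2.6387 = 0.2888
c = 7 / 111.4^0.2888 = 7 / 3.901 = 1.794
S₃ = 1.794 × 63.3^0.2888 = 1.794 × 3.314 ≈ 5.946

5.9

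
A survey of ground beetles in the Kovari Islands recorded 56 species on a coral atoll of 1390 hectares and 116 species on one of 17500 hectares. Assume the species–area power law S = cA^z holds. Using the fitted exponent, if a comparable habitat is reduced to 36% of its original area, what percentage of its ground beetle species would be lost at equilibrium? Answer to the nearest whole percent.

25%

z = ln(116/56) / ln(17500/1390) = 0.7282 / 2.5329 = 0.2875
S_new/S_old = (A_new/A_old)^z = 0.36^0.2875 = exp(0.2875 × -1.0217) = 0.7455
Fraction lost = 1 − 0.7455 = 0.2545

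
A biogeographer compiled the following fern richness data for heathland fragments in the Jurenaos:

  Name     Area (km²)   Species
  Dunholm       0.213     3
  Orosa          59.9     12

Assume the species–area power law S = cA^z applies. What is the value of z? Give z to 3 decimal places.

Taking logs: ln S = ln c + z ln A, so z = (ln S₂ − ln S₁)/(ln A₂ − ln A₁).
z = ln(12/3) / ln(59.9/0.213) = ln(4) / ln(281.2) = 1.3863 / 5.6391 = 0.2458

0.246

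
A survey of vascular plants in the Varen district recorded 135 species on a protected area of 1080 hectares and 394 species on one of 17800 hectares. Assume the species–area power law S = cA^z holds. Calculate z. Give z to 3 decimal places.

Taking logs: ln S = ln c + z ln A, so z = (ln S₂ − ln S₁)/(ln A₂ − ln A₁).
z = ln(394/135) / ln(17800/1080) = ln(2.919) / ln(16.48) = 1.0711 / 2.8022 = 0.3822

0.382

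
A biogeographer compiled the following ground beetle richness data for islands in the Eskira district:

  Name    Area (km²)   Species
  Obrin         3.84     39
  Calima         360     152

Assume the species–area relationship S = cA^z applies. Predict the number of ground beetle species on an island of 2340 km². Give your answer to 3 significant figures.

z = ln(152/39) / ln(360/3.84) = 1.3603 / 4.5406 = 0.2996
c = 39 / 3.84^0.2996 = 39 / 1.496 = 26.06
S₃ = 26.06 × 2340^0.2996 = 26.06 × 10.22 ≈ 266.3

266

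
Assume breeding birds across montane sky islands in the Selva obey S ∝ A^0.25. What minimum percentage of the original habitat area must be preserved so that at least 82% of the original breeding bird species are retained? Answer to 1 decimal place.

45.2%

Need (A_new/A_old)^0.25 = 0.82, so A_new/A_old = 0.82^(1/0.25) = 0.82^4
ln(A_new/A_old) = ln 0.82 / 0.25 = -0.1985 / 0.25 = -0.7938
A_new/A_old = e^-0.7938 ≈ 0.4521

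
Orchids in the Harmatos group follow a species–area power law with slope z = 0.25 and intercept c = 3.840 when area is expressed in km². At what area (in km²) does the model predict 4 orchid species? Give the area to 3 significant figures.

1.18 km²

4 = 3.84 × A^0.25  ⇒  A^0.25 = 4/3.84 = 1.042
ln A = ln(1.042) / 0.25 = 0.0408 / 0.25 = 0.1633
A = e^0.1633 ≈ 1.177 km²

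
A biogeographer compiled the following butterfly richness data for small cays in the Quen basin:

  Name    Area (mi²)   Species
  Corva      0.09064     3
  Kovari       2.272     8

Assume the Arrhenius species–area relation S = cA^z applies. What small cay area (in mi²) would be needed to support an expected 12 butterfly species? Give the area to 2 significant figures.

8.6 mi²

z = ln(8/3) / ln(2.272/0.09064) = 0.9808 / 3.2215 = 0.3045
c = 3 / 0.09064^0.3045 = 3 / 0.4814 = 6.231
A = (12/6.231)^(1/0.3045) ⇒ ln A = ln(1.926)/0.3045 = 2.1524
A = e^2.1524 ≈ 8.606 mi²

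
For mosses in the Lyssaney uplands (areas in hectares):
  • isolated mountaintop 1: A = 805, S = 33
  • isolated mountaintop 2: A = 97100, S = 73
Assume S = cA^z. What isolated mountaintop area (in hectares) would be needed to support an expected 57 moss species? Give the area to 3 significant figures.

21800 hectares

z = ln(73/33) / ln(97100/805) = 0.7940 / 4.7927 = 0.1657
c = 33 / 805^0.1657 = 33 / 3.03 = 10.89
A = (57/10.89)^(1/0.1657) ⇒ ln A = ln(5.233)/0.1657 = 9.9900
A = e^9.9900 ≈ 21808 hectares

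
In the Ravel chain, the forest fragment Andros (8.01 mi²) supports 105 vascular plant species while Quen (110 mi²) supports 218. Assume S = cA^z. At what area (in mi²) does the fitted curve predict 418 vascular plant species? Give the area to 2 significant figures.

z = ln(218/105) / ln(110/8.01) = 0.7305 / 2.6198 = 0.2789
c = 105 / 8.01^0.2789 = 105 / 1.786 = 58.78
A = (418/58.78)^(1/0.2789) ⇒ ln A = ln(7.112)/0.2789 = 7.0350
A = e^7.0350 ≈ 1136 mi²

1100 mi²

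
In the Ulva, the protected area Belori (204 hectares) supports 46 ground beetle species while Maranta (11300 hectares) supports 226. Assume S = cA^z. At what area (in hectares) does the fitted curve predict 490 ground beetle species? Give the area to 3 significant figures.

79500 hectares

z = ln(226/46) / ln(11300/204) = 1.5919 / 4.0144 = 0.3965
c = 46 / 204^0.3965 = 46 / 8.239 = 5.583
A = (490/5.583)^(1/0.3965) ⇒ ln A = ln(87.76)/0.3965 = 11.2841
A = e^11.2841 ≈ 79547 hectares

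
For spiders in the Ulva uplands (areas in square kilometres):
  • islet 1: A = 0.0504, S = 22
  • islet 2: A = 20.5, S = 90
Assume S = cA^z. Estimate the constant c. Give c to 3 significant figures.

z = ln(S₂/S₁) / ln(A₂/A₁) = ln(90/22) / ln(20.5/0.0504) = 1.4088 / 6.0082 = 0.2345
c = S₁ / A₁^z = 22 / 0.0504^0.2345 = 22 / 0.4963 = 44.33

44.3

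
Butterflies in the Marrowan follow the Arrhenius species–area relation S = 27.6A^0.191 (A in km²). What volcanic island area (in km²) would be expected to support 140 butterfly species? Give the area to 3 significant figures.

4920 km²

140 = 27.6 × A^0.191  ⇒  A^0.191 = 140/27.6 = 5.072
ln A = ln(5.072) / 0.191 = 1.6238 / 0.191 = 8.5017
A = e^8.5017 ≈ 4923 km²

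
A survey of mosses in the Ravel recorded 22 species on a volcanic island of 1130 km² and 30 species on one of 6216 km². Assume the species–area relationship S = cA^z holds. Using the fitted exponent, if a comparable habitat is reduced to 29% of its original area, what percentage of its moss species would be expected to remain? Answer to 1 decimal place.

z = ln(30/22) / ln(6216/1130) = 0.3102 / 1.7049 = 0.1819
S_new/S_old = (A_new/A_old)^z = 0.29^0.1819 = exp(0.1819 × -1.2379) = 0.7984

79.8%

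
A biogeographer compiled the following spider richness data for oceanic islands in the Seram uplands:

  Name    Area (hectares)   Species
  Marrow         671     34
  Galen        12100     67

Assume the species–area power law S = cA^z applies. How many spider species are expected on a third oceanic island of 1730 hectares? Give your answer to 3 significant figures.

z = ln(67/34) / ln(12100/671) = 0.6783 / 2.8922 = 0.2345
c = 34 / 671^0.2345 = 34 / 4.602 = 7.388
S₃ = 7.388 × 1730^0.2345 = 7.388 × 5.747 ≈ 42.46

42.5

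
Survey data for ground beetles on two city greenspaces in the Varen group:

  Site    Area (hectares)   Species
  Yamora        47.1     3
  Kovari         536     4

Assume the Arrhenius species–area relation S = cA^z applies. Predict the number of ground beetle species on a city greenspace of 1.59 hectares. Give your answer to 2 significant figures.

z = ln(4/3) / ln(536/47.1) = 0.2877 / 2.4319 = 0.1183
c = 3 / 47.1^0.1183 = 3 / 1.577 = 1.902
S₃ = 1.902 × 1.59^0.1183 = 1.902 × 1.056 ≈ 2.009

2.0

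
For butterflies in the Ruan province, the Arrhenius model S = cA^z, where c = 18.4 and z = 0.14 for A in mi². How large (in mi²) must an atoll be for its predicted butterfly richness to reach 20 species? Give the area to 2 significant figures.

1.8 mi²

20 = 18.4 × A^0.14  ⇒  A^0.14 = 20/18.4 = 1.087
ln A = ln(1.087) / 0.14 = 0.0834 / 0.14 = 0.5956
A = e^0.5956 ≈ 1.814 mi²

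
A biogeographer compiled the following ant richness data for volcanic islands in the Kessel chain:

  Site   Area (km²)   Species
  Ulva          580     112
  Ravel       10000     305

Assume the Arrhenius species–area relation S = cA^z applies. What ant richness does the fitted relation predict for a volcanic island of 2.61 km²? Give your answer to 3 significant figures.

16.7

z = ln(305/112) / ln(10000/580) = 1.0018 / 2.8473 = 0.3518
c = 112 / 580^0.3518 = 112 / 9.382 = 11.94
S₃ = 11.94 × 2.61^0.3518 = 11.94 × 1.401 ≈ 16.73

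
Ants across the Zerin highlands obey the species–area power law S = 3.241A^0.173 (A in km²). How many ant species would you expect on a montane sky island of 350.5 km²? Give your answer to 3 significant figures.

S = 3.241 × 350.5^0.173
ln S = ln 3.241 + 0.173 × ln 350.5 = 1.1759 + 0.173 × 5.8594 = 2.1896
S = e^2.1896 ≈ 8.931

8.93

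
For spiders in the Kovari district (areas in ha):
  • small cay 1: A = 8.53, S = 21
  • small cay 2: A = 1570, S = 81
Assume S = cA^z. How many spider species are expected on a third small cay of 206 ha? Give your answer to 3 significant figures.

47.9

z = ln(81/21) / ln(1570/8.53) = 1.3499 / 5.2152 = 0.2588
c = 21 / 8.53^0.2588 = 21 / 1.742 = 12.06
S₃ = 12.06 × 206^0.2588 = 12.06 × 3.971 ≈ 47.88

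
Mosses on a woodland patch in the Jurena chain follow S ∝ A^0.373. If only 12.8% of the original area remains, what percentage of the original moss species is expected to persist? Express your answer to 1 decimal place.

S_new/S_old = (A_new/A_old)^z = 0.128^0.373
= exp(0.373 × ln 0.128) = exp(0.373 × -2.0557) = exp(-0.7668) ≈ 0.4645

46.5%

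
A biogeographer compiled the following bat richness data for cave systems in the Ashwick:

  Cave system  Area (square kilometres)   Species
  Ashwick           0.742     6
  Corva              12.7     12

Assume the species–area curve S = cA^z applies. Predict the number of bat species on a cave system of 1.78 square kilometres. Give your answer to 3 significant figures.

7.43

z = ln(12/6) / ln(12.7/0.742) = 0.6931 / 2.8400 = 0.2441
c = 6 / 0.742^0.2441 = 6 / 0.9298 = 6.453
S₃ = 6.453 × 1.78^0.2441 = 6.453 × 1.151 ≈ 7.428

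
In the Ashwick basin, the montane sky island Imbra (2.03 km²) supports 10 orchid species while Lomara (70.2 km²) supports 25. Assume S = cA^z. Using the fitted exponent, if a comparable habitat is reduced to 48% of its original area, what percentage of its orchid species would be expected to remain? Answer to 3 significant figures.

z = ln(25/10) / ln(70.2/2.03) = 0.9163 / 3.5433 = 0.2586
S_new/S_old = (A_new/A_old)^z = 0.48^0.2586 = exp(0.2586 × -0.7340) = 0.8271

82.7%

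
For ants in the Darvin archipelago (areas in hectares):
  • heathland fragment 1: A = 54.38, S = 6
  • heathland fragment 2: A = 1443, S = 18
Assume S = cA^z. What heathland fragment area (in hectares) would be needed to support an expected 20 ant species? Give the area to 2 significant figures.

2000 hectares

z = ln(18/6) / ln(1443/54.38) = 1.0986 / 3.2785 = 0.3351
c = 6 / 54.38^0.3351 = 6 / 3.815 = 1.573
A = (20/1.573)^(1/0.3351) ⇒ ln A = ln(12.72)/0.3351 = 7.5889
A = e^7.5889 ≈ 1976 hectares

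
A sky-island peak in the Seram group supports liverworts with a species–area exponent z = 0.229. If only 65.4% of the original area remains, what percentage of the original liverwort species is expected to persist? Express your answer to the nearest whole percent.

91%

S_new/S_old = (A_new/A_old)^z = 0.654^0.229
= exp(0.229 × ln 0.654) = exp(0.229 × -0.4246) = exp(-0.0972) ≈ 0.9073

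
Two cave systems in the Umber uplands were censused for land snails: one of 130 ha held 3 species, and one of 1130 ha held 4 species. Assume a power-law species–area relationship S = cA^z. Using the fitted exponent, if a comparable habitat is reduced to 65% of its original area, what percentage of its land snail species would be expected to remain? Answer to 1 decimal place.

94.4%

z = ln(4/3) / ln(1130/130) = 0.2877 / 2.1624 = 0.1330
S_new/S_old = (A_new/A_old)^z = 0.65^0.1330 = exp(0.1330 × -0.4308) = 0.9443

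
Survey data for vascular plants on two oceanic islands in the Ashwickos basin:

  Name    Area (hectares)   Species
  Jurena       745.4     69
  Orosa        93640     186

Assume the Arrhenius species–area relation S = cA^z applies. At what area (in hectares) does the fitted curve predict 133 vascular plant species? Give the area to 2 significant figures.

18000 hectares

z = ln(186/69) / ln(93640/745.4) = 0.9916 / 4.8333 = 0.2052
c = 69 / 745.4^0.2052 = 69 / 3.884 = 17.76
A = (133/17.76)^(1/0.2052) ⇒ ln A = ln(7.487)/0.2052 = 9.8125
A = e^9.8125 ≈ 18260 hectares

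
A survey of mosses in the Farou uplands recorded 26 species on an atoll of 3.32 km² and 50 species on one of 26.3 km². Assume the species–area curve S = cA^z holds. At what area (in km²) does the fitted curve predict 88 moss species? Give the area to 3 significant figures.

157 km²

z = ln(50/26) / ln(26.3/3.32) = 0.6539 / 2.0696 = 0.3160
c = 26 / 3.32^0.3160 = 26 / 1.461 = 17.8
A = (88/17.8)^(1/0.3160) ⇒ ln A = ln(4.945)/0.3160 = 5.0587
A = e^5.0587 ≈ 157.4 km²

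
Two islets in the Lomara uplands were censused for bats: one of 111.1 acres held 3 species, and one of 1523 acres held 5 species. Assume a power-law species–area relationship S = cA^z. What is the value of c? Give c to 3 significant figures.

z = ln(S₂/S₁) / ln(A₂/A₁) = ln(5/3) / ln(1523/111.1) = 0.5108 / 2.6180 = 0.1951
c = S₁ / A₁^z = 3 / 111.1^0.1951 = 3 / 2.507 = 1.197

1.20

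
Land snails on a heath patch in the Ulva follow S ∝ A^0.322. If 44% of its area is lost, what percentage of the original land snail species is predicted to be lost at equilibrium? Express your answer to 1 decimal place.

S_new/S_old = (A_new/A_old)^z = 0.56^0.322
= exp(0.322 × ln 0.56) = exp(0.322 × -0.5798) = exp(-0.1867) ≈ 0.8297
Fraction lost = 1 − 0.8297 = 0.1703

17.0%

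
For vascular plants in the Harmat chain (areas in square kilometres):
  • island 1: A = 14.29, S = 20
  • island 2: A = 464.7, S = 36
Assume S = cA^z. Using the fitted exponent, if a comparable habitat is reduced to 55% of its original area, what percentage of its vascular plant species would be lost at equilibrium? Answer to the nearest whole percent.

10%

z = ln(36/20) / ln(464.7/14.29) = 0.5878 / 3.4818 = 0.1688
S_new/S_old = (A_new/A_old)^z = 0.55^0.1688 = exp(0.1688 × -0.5978) = 0.904
Fraction lost = 1 − 0.904 = 0.096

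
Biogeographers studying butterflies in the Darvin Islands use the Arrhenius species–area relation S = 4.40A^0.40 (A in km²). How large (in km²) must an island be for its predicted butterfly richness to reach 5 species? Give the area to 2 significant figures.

5 = 4.4 × A^0.4  ⇒  A^0.4 = 5/4.4 = 1.136
ln A = ln(1.136) / 0.4 = 0.1278 / 0.4 = 0.3196
A = e^0.3196 ≈ 1.377 km²

1.4 km²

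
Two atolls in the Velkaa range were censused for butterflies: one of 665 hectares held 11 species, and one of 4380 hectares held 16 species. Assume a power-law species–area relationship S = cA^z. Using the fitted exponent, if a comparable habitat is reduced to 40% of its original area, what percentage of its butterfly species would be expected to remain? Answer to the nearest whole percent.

z = ln(16/11) / ln(4380/665) = 0.3747 / 1.8850 = 0.1988
S_new/S_old = (A_new/A_old)^z = 0.4^0.1988 = exp(0.1988 × -0.9163) = 0.8335

83%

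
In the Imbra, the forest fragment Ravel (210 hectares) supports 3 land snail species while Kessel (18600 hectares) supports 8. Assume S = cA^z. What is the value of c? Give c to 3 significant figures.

0.931

z = ln(S₂/S₁) / ln(A₂/A₁) = ln(8/3) / ln(18600/210) = 0.9808 / 4.4838 = 0.2187
c = S₁ / A₁^z = 3 / 210^0.2187 = 3 / 3.221 = 0.9314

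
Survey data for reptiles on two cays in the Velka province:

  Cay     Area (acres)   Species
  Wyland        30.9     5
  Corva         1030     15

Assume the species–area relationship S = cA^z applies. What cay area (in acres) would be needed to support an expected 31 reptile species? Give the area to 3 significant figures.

z = ln(15/5) / ln(1030/30.9) = 1.0986 / 3.5066 = 0.3133
c = 5 / 30.9^0.3133 = 5 / 2.93 = 1.707
A = (31/1.707)^(1/0.3133) ⇒ ln A = ln(18.16)/0.3133 = 9.2544
A = e^9.2544 ≈ 10450 acres

10500 acres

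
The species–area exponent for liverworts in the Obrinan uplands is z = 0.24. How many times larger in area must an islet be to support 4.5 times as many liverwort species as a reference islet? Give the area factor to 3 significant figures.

(A₂/A₁)^0.24 = 4.5, so A₂/A₁ = 4.5^(1/0.24) = 4.5^4.167
ln(A₂/A₁) = ln 4.5 / 0.24 = 1.5041 / 0.24 = 6.2670
A₂/A₁ = e^6.2670 ≈ 526.9

527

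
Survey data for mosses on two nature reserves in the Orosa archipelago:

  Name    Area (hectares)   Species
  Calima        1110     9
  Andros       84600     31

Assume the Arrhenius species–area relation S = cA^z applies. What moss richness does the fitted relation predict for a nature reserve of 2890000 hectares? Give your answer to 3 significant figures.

z = ln(31/9) / ln(84600/1110) = 1.2368 / 4.3336 = 0.2854
c = 9 / 1110^0.2854 = 9 / 7.398 = 1.217
S₃ = 1.217 × 2890000^0.2854 = 1.217 × 69.8 ≈ 84.92

84.9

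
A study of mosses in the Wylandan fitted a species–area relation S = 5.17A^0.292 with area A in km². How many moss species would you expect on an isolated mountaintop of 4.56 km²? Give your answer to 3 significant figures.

8.05

S = 5.17 × 4.56^0.292
ln S = ln 5.17 + 0.292 × ln 4.56 = 1.6429 + 0.292 × 1.5173 = 2.0859
S = e^2.0859 ≈ 8.052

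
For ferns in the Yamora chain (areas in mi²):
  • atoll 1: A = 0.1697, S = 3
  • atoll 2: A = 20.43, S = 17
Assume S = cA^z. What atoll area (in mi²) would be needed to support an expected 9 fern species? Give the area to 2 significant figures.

z = ln(17/3) / ln(20.43/0.1697) = 1.7346 / 4.7907 = 0.3621
c = 3 / 0.1697^0.3621 = 3 / 0.5261 = 5.702
A = (9/5.702)^(1/0.3621) ⇒ ln A = ln(1.578)/0.3621 = 1.2605
A = e^1.2605 ≈ 3.527 mi²

3.5 mi²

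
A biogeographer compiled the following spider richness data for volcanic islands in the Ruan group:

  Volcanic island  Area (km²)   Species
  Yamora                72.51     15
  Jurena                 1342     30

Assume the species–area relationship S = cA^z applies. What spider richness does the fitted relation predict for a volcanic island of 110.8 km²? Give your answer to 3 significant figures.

16.6

z = ln(30/15) / ln(1342/72.51) = 0.6931 / 2.9182 = 0.2375
c = 15 / 72.51^0.2375 = 15 / 2.766 = 5.422
S₃ = 5.422 × 110.8^0.2375 = 5.422 × 3.059 ≈ 16.59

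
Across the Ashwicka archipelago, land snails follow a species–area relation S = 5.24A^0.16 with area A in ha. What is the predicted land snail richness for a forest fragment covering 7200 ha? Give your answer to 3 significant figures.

21.7

S = 5.24 × 7200^0.16
ln S = ln 5.24 + 0.16 × ln 7200 = 1.6563 + 0.16 × 8.8818 = 3.0774
S = e^3.0774 ≈ 21.7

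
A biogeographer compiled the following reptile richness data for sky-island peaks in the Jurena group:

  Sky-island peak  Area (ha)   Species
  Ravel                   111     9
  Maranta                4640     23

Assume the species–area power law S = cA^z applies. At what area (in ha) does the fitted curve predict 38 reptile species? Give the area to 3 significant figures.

z = ln(23/9) / ln(4640/111) = 0.9383 / 3.7329 = 0.2513
c = 9 / 111^0.2513 = 9 / 3.267 = 2.755
A = (38/2.755)^(1/0.2513) ⇒ ln A = ln(13.79)/0.2513 = 10.4401
A = e^10.4401 ≈ 34203 ha

34200 ha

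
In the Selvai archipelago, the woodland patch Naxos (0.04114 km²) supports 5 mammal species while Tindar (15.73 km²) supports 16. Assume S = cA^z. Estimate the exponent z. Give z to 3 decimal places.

0.196

Taking logs: ln S = ln c + z ln A, so z = (ln S₂ − ln S₁)/(ln A₂ − ln A₁).
z = ln(16/5) / ln(15.73/0.04114) = ln(3.2) / ln(382.4) = 1.1632 / 5.9463 = 0.1956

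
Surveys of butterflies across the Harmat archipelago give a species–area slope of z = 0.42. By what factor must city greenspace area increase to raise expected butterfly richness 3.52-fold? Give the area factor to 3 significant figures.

20.0

(A₂/A₁)^0.42 = 3.52, so A₂/A₁ = 3.52^(1/0.42) = 3.52^2.381
ln(A₂/A₁) = ln 3.52 / 0.42 = 1.2585 / 0.42 = 2.9963
A₂/A₁ = e^2.9963 ≈ 20.01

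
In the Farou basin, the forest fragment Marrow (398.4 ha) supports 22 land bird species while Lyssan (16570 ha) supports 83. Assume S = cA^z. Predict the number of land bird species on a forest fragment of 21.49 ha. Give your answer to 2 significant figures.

7.8

z = ln(83/22) / ln(16570/398.4) = 1.3278 / 3.7279 = 0.3562
c = 22 / 398.4^0.3562 = 22 / 8.437 = 2.608
S₃ = 2.608 × 21.49^0.3562 = 2.608 × 2.982 ≈ 7.776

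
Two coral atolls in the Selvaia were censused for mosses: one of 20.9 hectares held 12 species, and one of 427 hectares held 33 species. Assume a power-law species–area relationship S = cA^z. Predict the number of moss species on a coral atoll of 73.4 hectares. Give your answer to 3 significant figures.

18.3

z = ln(33/12) / ln(427/20.9) = 1.0116 / 3.0170 = 0.3353
c = 12 / 20.9^0.3353 = 12 / 2.771 = 4.331
S₃ = 4.331 × 73.4^0.3353 = 4.331 × 4.222 ≈ 18.29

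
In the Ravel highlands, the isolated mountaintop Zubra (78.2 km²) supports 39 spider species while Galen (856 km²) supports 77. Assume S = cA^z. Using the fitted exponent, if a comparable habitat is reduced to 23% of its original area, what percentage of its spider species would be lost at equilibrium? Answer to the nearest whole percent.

z = ln(77/39) / ln(856/78.2) = 0.6802 / 2.3930 = 0.2843
S_new/S_old = (A_new/A_old)^z = 0.23^0.2843 = exp(0.2843 × -1.4697) = 0.6585
Fraction lost = 1 − 0.6585 = 0.3415

34%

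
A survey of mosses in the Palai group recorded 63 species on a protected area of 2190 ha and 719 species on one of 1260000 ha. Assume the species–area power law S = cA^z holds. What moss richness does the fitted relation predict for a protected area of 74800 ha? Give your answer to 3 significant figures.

z = ln(719/63) / ln(1260000/2190) = 2.4347 / 6.3550 = 0.3831
c = 63 / 2190^0.3831 = 63 / 19.05 = 3.308
S₃ = 3.308 × 74800^0.3831 = 3.308 × 73.67 ≈ 243.7

244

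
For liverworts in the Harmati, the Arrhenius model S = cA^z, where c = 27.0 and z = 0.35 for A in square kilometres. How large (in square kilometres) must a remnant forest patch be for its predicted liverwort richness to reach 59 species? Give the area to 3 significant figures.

59 = 27 × A^0.35  ⇒  A^0.35 = 59/27 = 2.185
ln A = ln(2.185) / 0.35 = 0.7817 / 0.35 = 2.2334
A = e^2.2334 ≈ 9.332 square kilometres

9.33 square kilometres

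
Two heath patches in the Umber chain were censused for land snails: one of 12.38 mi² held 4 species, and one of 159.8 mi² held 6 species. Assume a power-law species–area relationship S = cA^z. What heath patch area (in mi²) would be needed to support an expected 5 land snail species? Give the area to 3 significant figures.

z = ln(6/4) / ln(159.8/12.38) = 0.4055 / 2.5578 = 0.1585
c = 4 / 12.38^0.1585 = 4 / 1.49 = 2.684
A = (5/2.684)^(1/0.1585) ⇒ ln A = ln(1.863)/0.1585 = 3.9238
A = e^3.9238 ≈ 50.59 mi²

50.6 mi²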